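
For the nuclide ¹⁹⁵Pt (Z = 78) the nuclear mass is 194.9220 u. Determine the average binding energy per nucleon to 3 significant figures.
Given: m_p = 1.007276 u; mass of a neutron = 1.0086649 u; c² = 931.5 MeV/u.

Σm = 78·m_p + 117·m_n = 78.567528 + 118.0137933 = 196.5813213 u
The mass defect is 196.5813213 − 194.9220 = 1.6593213 u.
E_B = 1.6593213 × 931.5 = 1545.66 MeV
Per nucleon: 1545.66 / 195 = 7.926 MeV

7.93 MeV/nucleon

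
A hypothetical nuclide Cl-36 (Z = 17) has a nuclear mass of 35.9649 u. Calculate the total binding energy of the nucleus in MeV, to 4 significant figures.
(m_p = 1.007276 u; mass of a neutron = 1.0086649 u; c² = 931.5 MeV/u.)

Z = 17, so N = A − Z = 36 − 17 = 19.
Total constituent mass: 17 × 1.007276 + 19 × 1.0086649 = 36.2883251 u
Mass defect Δm = 36.2883251 − 35.9649 = 0.3234251 u
Binding energy = Δm·c² = 0.3234251 × 931.5 MeV/u = 301.270 MeV

301.3 MeV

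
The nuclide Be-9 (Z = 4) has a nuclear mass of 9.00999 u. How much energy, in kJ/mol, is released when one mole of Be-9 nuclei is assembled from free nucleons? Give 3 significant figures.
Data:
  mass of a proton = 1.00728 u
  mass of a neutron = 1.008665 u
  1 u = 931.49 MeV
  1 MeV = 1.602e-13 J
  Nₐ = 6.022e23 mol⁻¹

5.61e+09 kJ/mol

With 4 protons and 5 neutrons (A = 9):
Total constituent mass: 4 × 1.00728 + 5 × 1.008665 = 9.072445 u
Mass defect Δm = 9.072445 − 9.00999 = 0.062455 u
E_B = 0.062455 × 931.49 = 58.1762 MeV
Per nucleus in joules: 58.1762 MeV × 1.602e-13 J/MeV = 9.3198e-12 J
Per mole: 9.3198e-12 J × 6.022e23 mol⁻¹ = 5.6124e+12 J/mol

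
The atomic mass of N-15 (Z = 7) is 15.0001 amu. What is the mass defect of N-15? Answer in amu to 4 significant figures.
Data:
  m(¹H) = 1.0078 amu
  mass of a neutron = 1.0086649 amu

Mass of separated nucleons = 7(1.0078) + 8(1.0086649) = 7.0546 + 8.0693192 = 15.1239192 amu
Mass defect Δm = 15.1239192 − 15.0001 = 0.1238192 amu

0.1238 amu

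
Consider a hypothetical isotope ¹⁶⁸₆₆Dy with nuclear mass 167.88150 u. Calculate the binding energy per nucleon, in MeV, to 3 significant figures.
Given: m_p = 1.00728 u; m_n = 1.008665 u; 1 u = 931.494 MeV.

The nucleus contains 66 protons and 168 − 66 = 102 neutrons.
Σm = 66·m_p + 102·m_n = 66.48048 + 102.883830 = 169.364310 u
Mass defect Δm = 169.364310 − 167.88150 = 1.482810 u
Binding energy = Δm·c² = 1.482810 × 931.494 MeV/u = 1381.23 MeV
BE/A = 1381.23 MeV / 168 = 8.222 MeV/nucleon

8.22 MeV/nucleon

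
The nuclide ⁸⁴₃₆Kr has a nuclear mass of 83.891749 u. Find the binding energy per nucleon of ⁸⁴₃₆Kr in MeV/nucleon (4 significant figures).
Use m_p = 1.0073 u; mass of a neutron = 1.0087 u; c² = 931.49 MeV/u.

The nucleus contains 36 protons and 84 − 36 = 48 neutrons.
Total constituent mass: 36 × 1.0073 + 48 × 1.0087 = 84.6804 u
The mass defect is 84.6804 − 83.891749 = 0.788651 u.
Converting to energy: 0.788651 u × 931.49 MeV/u = 734.621 MeV
Dividing by A = 84 gives 8.745 MeV per nucleon.

8.745 MeV/nucleon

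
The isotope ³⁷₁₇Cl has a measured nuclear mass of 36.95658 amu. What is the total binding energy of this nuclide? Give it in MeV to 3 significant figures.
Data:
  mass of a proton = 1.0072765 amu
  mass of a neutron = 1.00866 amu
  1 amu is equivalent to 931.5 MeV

317 MeV

The nucleus contains 17 protons and 37 − 17 = 20 neutrons.
Mass of separated nucleons = 17(1.0072765) + 20(1.00866) = 17.1237005 + 20.17320 = 37.2969005 amu
Mass defect Δm = 37.2969005 − 36.95658 = 0.3403205 amu
E_B = 0.3403205 × 931.5 = 317.009 MeV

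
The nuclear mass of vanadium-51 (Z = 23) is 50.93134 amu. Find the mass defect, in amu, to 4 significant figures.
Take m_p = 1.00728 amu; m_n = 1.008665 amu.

Mass of separated nucleons = 23(1.00728) + 28(1.008665) = 23.16744 + 28.242620 = 51.410060 amu
Mass defect Δm = 51.410060 − 50.93134 = 0.478720 amu

0.4787 amu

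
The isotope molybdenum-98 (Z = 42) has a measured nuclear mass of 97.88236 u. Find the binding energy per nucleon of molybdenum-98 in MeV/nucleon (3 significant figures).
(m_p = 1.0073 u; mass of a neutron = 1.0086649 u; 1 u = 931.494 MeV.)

Total constituent mass: 42 × 1.0073 + 56 × 1.0086649 = 98.7918344 u
The mass defect is 98.7918344 − 97.88236 = 0.9094744 u.
Converting to energy: 0.9094744 u × 931.494 MeV/u = 847.170 MeV
Per nucleon: 847.170 / 98 = 8.6446 MeV

8.64 MeV/nucleon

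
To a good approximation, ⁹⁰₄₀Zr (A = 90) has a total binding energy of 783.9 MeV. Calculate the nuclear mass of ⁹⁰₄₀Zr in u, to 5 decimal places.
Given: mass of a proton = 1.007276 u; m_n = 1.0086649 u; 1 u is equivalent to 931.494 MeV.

89.88273 u

Mass defect = 783.9 MeV / (931.494 MeV/u) = 0.8415513 u
Constituent mass = 40(1.007276) + 50(1.0086649) = 90.7242850 u
Nuclear mass = 90.7242850 − 0.8415513 = 89.8827337 u ≈ 89.88273 u (to 5 decimal places)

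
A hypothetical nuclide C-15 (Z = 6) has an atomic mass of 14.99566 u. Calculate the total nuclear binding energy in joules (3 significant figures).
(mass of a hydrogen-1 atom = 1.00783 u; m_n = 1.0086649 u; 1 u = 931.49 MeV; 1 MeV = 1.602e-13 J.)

1.93e-11 J

Z = 6, so N = A − Z = 15 − 6 = 9.
Total constituent mass: 6 × 1.00783 + 9 × 1.0086649 = 15.1249641 u
Δm = 15.1249641 − 14.99566 = 0.1293041 u
Converting to energy: 0.1293041 u × 931.49 MeV/u = 120.445 MeV
In joules: 120.445 MeV × 1.602e-13 J/MeV = 1.9295e-11 J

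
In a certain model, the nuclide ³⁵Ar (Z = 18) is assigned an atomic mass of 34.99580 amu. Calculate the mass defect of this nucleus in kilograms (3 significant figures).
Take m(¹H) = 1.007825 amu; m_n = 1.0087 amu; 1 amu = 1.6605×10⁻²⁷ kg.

4.86e-28 kg

Mass of separated nucleons = 18(1.007825) + 17(1.0087) = 18.140850 + 17.1479 = 35.288750 amu
Δm = 35.288750 − 34.99580 = 0.292950 amu
In SI units: 0.292950 amu × 1.6605×10⁻²⁷ kg/amu = 4.8644e-28 kg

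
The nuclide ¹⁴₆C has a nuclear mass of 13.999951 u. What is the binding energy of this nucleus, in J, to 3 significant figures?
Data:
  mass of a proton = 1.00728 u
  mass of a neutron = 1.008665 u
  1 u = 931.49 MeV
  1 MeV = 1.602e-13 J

1.69e-11 J

The nucleus contains 6 protons and 14 − 6 = 8 neutrons.
Total constituent mass: 6 × 1.00728 + 8 × 1.008665 = 14.113000 u
Mass defect Δm = 14.113000 − 13.999951 = 0.113049 u
Binding energy = Δm·c² = 0.113049 × 931.49 MeV/u = 105.304 MeV
In joules: 105.304 MeV × 1.602e-13 J/MeV = 1.6870e-11 J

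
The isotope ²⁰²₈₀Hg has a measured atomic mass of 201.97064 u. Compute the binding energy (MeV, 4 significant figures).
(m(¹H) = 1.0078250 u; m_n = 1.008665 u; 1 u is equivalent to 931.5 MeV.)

Total constituent mass: 80 × 1.0078250 + 122 × 1.008665 = 203.6831300 u
Mass defect Δm = 203.6831300 − 201.97064 = 1.7124900 u
Converting to energy: 1.7124900 u × 931.5 MeV/u = 1595.18 MeV

1595 MeV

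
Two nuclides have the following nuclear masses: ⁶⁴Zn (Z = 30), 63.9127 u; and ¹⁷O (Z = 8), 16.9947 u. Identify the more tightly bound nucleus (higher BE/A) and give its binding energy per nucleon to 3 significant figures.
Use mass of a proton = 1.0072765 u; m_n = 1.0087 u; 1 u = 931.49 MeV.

⁶⁴Zn: Σm = 30(1.0072765) + 34(1.0087) = 64.5140950 u; Δm = 0.6013950 u; E_B = 560.19 MeV; E_B/A = 8.753 MeV
¹⁷O: Σm = 8(1.0072765) + 9(1.0087) = 17.1365120 u; Δm = 0.1418120 u; E_B = 132.096 MeV; E_B/A = 7.770 MeV
⁶⁴Zn has the higher binding energy per nucleon, so it is the more tightly bound nucleus.

⁶⁴Zn; 8.75 MeV/nucleon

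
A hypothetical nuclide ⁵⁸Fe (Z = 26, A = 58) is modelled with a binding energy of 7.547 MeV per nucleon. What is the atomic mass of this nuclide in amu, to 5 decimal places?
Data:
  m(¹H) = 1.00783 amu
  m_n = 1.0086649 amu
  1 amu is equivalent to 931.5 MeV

58.01094 amu

Total binding energy = 58 × 7.547 = 437.726 MeV
Mass defect = 437.726 MeV / (931.5 MeV/amu) = 0.4699152 amu
Constituent mass = 26(1.00783) + 32(1.0086649) = 58.4808568 amu
Atomic mass = 58.4808568 − 0.4699152 = 58.0109416 amu ≈ 58.01094 amu (to 5 decimal places)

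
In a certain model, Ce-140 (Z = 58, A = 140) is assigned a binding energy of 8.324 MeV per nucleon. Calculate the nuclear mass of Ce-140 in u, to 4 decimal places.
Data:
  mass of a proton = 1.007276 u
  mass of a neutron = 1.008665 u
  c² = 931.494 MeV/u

139.8815 u

Total binding energy = 140 × 8.324 = 1165.360 MeV
Mass defect = 1165.360 MeV / (931.494 MeV/u) = 1.251065 u
Constituent mass = 58(1.007276) + 82(1.008665) = 141.132538 u
Nuclear mass = 141.132538 − 1.251065 = 139.881473 u ≈ 139.8815 u (to 4 decimal places)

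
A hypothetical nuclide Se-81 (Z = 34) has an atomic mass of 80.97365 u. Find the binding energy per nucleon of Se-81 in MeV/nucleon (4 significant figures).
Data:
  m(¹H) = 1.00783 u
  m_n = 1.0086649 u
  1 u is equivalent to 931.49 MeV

Z = 34, so N = A − Z = 81 − 34 = 47.
Mass of separated nucleons = 34(1.00783) + 47(1.0086649) = 34.26622 + 47.4072503 = 81.6734703 u
Δm = 81.6734703 − 80.97365 = 0.6998203 u
Converting to energy: 0.6998203 u × 931.49 MeV/u = 651.876 MeV
Dividing by A = 81 gives 8.048 MeV per nucleon.

8.048 MeV/nucleon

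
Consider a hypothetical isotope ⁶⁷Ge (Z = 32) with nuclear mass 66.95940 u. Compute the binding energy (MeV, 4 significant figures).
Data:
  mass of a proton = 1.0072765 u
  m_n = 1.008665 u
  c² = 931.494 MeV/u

With 32 protons and 35 neutrons (A = 67):
Mass of separated nucleons = 32(1.0072765) + 35(1.008665) = 32.2328480 + 35.303275 = 67.5361230 u
The mass defect is 67.5361230 − 66.95940 = 0.5767230 u.
Binding energy = Δm·c² = 0.5767230 × 931.494 MeV/u = 537.214 MeV

537.2 MeV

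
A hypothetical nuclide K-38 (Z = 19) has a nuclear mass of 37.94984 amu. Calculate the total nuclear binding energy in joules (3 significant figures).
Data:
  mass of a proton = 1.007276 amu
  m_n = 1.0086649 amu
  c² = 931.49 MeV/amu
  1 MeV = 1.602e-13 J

The nucleus contains 19 protons and 38 − 19 = 19 neutrons.
Σm = 19·m_p + 19·m_n = 19.138244 + 19.1646331 = 38.3028771 amu
Δm = 38.3028771 − 37.94984 = 0.3530371 amu
Converting to energy: 0.3530371 amu × 931.49 MeV/amu = 328.851 MeV
In joules: 328.851 MeV × 1.602e-13 J/MeV = 5.2682e-11 J

5.27e-11 J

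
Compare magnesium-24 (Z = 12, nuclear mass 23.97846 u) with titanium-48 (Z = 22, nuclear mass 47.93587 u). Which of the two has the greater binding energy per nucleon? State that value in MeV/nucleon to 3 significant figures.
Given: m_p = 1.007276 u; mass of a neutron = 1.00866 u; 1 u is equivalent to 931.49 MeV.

magnesium-24: Σm = 12(1.007276) + 12(1.00866) = 24.191232 u; Δm = 0.212772 u; E_B = 198.19 MeV; E_B/A = 8.258 MeV
titanium-48: Σm = 22(1.007276) + 26(1.00866) = 48.385232 u; Δm = 0.449362 u; E_B = 418.58 MeV; E_B/A = 8.720 MeV
titanium-48 has the higher binding energy per nucleon, so it is the more tightly bound nucleus.

titanium-48; 8.72 MeV/nucleon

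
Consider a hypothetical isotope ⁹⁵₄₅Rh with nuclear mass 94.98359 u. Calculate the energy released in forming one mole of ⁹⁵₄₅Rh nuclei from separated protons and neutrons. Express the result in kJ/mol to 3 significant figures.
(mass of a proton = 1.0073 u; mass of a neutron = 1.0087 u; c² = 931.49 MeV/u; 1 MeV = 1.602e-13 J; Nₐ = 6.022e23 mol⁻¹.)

Mass of separated nucleons = 45(1.0073) + 50(1.0087) = 45.3285 + 50.4350 = 95.7635 u
Mass defect Δm = 95.7635 − 94.98359 = 0.77991 u
E_B = 0.77991 × 931.49 = 726.478 MeV
Per nucleus in joules: 726.478 MeV × 1.602e-13 J/MeV = 1.1638e-10 J
Per mole: 1.1638e-10 J × 6.022e23 mol⁻¹ = 7.0084e+13 J/mol

7.01e+10 kJ/mol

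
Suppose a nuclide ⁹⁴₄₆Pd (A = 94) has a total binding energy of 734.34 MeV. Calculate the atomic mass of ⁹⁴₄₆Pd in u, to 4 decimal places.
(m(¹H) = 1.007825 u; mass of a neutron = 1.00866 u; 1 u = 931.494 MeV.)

93.9873 u

Mass defect = 734.34 MeV / (931.494 MeV/u) = 0.788346 u
Constituent mass = 46(1.007825) + 48(1.00866) = 94.775630 u
Atomic mass = 94.775630 − 0.788346 = 93.987284 u ≈ 93.9873 u (to 4 decimal places)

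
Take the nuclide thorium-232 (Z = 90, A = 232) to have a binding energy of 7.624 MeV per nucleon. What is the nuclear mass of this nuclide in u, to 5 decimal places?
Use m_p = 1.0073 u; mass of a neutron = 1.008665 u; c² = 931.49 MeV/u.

Total binding energy = 232 × 7.624 = 1768.768 MeV
Mass defect = 1768.768 MeV / (931.49 MeV/u) = 1.8988588 u
Constituent mass = 90(1.0073) + 142(1.008665) = 233.887430 u
Nuclear mass = 233.887430 − 1.8988588 = 231.9885712 u ≈ 231.98857 u (to 5 decimal places)

231.98857 u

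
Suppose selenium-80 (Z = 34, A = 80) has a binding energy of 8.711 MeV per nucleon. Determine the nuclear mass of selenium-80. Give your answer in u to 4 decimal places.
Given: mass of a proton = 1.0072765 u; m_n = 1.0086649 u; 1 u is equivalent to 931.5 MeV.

Total binding energy = 80 × 8.711 = 696.880 MeV
Mass defect = 696.880 MeV / (931.5 MeV/u) = 0.748127 u
Constituent mass = 34(1.0072765) + 46(1.0086649) = 80.6459864 u
Nuclear mass = 80.6459864 − 0.748127 = 79.8978594 u ≈ 79.8979 u (to 4 decimal places)

79.8979 u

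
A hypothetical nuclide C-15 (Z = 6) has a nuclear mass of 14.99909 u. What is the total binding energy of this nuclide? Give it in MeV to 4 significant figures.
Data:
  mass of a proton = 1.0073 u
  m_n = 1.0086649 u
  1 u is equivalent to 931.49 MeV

114.3 MeV

The nucleus contains 6 protons and 15 − 6 = 9 neutrons.
Σm = 6·m_p + 9·m_n = 6.0438 + 9.0779841 = 15.1217841 u
Δm = 15.1217841 − 14.99909 = 0.1226941 u
E_B = 0.1226941 × 931.49 = 114.288 MeV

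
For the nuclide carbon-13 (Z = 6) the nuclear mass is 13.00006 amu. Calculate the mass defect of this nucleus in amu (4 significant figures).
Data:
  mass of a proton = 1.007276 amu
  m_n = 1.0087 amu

0.1045 amu

Mass of separated nucleons = 6(1.007276) + 7(1.0087) = 6.043656 + 7.0609 = 13.104556 amu
The mass defect is 13.104556 − 13.00006 = 0.104496 amu.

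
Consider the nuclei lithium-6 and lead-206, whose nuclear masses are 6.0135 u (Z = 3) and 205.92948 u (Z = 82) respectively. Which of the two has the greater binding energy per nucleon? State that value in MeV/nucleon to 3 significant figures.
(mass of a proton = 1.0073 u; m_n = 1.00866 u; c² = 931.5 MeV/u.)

lithium-6: Σm = 3(1.0073) + 3(1.00866) = 6.04788 u; Δm = 0.03438 u; E_B = 32.02497 MeV; E_B/A = 5.337 MeV
lead-206: Σm = 82(1.0073) + 124(1.00866) = 207.67244 u; Δm = 1.74296 u; E_B = 1623.57 MeV; E_B/A = 7.881 MeV
lead-206 has the higher binding energy per nucleon, so it is the more tightly bound nucleus.

lead-206; 7.88 MeV/nucleon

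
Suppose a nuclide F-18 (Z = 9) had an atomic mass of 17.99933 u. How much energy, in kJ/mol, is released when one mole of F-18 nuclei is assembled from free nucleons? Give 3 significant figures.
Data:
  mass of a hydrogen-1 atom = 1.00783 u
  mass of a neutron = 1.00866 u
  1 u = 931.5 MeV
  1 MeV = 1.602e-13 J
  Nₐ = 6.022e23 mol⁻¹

Mass of separated nucleons = 9(1.00783) + 9(1.00866) = 9.07047 + 9.07794 = 18.14841 u
The mass defect is 18.14841 − 17.99933 = 0.14908 u.
Converting to energy: 0.14908 u × 931.5 MeV/u = 138.868 MeV
Per nucleus in joules: 138.868 MeV × 1.602e-13 J/MeV = 2.2247e-11 J
Per mole: 2.2247e-11 J × 6.022e23 mol⁻¹ = 1.3397e+13 J/mol

1.34e+10 kJ/mol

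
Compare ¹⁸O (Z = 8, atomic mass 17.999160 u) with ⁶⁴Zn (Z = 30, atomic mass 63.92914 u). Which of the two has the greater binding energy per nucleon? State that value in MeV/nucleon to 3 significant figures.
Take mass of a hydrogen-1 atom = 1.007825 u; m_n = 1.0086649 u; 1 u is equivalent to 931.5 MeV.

¹⁸O: Σm = 8(1.007825) + 10(1.0086649) = 18.1492490 u; Δm = 0.1500890 u; E_B = 139.81 MeV; E_B/A = 7.767 MeV
⁶⁴Zn: Σm = 30(1.007825) + 34(1.0086649) = 64.5293566 u; Δm = 0.6002166 u; E_B = 559.10 MeV; E_B/A = 8.736 MeV
⁶⁴Zn has the higher binding energy per nucleon, so it is the more tightly bound nucleus.

⁶⁴Zn; 8.74 MeV/nucleon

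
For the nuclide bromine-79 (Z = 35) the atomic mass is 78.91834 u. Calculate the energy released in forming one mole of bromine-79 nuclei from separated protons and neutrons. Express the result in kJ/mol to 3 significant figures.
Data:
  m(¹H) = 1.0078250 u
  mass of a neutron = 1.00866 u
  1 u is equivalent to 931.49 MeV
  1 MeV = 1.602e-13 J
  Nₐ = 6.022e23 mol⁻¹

Total constituent mass: 35 × 1.0078250 + 44 × 1.00866 = 79.6549150 u
The mass defect is 79.6549150 − 78.91834 = 0.7365750 u.
E_B = 0.7365750 × 931.49 = 686.112 MeV
Per nucleus in joules: 686.112 MeV × 1.602e-13 J/MeV = 1.0992e-10 J
Per mole: 1.0992e-10 J × 6.022e23 mol⁻¹ = 6.6194e+13 J/mol

6.62e+10 kJ/mol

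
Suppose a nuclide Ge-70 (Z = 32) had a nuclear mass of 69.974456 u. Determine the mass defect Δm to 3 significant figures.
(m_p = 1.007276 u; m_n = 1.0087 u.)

0.589 u

Mass of separated nucleons = 32(1.007276) + 38(1.0087) = 32.232832 + 38.3306 = 70.563432 u
Δm = 70.563432 − 69.974456 = 0.588976 u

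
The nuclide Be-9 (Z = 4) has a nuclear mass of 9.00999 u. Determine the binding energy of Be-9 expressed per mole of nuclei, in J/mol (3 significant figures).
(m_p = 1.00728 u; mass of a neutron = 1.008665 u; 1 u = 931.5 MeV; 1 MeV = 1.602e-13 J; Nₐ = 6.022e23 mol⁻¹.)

Z = 4, so N = A − Z = 9 − 4 = 5.
Σm = 4·m_p + 5·m_n = 4.02912 + 5.043325 = 9.072445 u
Mass defect Δm = 9.072445 − 9.00999 = 0.062455 u
Binding energy = Δm·c² = 0.062455 × 931.5 MeV/u = 58.1768 MeV
Per nucleus in joules: 58.1768 MeV × 1.602e-13 J/MeV = 9.3199e-12 J
Per mole: 9.3199e-12 J × 6.022e23 mol⁻¹ = 5.6124e+12 J/mol

5.61e+12 J/mol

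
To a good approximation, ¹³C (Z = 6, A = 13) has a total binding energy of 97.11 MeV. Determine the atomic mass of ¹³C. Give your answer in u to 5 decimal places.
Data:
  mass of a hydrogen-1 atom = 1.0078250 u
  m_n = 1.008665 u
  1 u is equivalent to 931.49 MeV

13.00335 u

Mass defect = 97.11 MeV / (931.49 MeV/u) = 0.1042523 u
Constituent mass = 6(1.0078250) + 7(1.008665) = 13.1076050 u
Atomic mass = 13.1076050 − 0.1042523 = 13.0033527 u ≈ 13.00335 u (to 5 decimal places)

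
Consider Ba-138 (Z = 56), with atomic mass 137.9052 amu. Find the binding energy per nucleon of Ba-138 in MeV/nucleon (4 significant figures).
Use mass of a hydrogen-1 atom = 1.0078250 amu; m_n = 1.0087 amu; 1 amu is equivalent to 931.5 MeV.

8.413 MeV/nucleon

With 56 protons and 82 neutrons (A = 138):
Σm = 56·m(¹H) + 82·m_n = 56.4382000 + 82.7134 = 139.1516000 amu
The mass defect is 139.1516000 − 137.9052 = 1.2464000 amu.
Converting to energy: 1.2464000 amu × 931.5 MeV/amu = 1161.02 MeV
BE/A = 1161.02 MeV / 138 = 8.413 MeV/nucleon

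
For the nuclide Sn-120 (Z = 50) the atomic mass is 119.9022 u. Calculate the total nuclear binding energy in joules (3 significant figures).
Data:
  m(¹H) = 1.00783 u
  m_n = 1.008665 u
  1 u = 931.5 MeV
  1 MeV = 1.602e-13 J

1.64e-10 J

Z = 50, so N = A − Z = 120 − 50 = 70.
Total constituent mass: 50 × 1.00783 + 70 × 1.008665 = 120.998050 u
The mass defect is 120.998050 − 119.9022 = 1.095850 u.
Binding energy = Δm·c² = 1.095850 × 931.5 MeV/u = 1020.78 MeV
In joules: 1020.78 MeV × 1.602e-13 J/MeV = 1.6353e-10 J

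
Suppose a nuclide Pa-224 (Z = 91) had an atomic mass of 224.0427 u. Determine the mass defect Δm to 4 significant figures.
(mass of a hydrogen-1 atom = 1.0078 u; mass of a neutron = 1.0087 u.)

With 91 protons and 133 neutrons (A = 224):
Σm = 91·m(¹H) + 133·m_n = 91.7098 + 134.1571 = 225.8669 u
The mass defect is 225.8669 − 224.0427 = 1.8242 u.

1.824 u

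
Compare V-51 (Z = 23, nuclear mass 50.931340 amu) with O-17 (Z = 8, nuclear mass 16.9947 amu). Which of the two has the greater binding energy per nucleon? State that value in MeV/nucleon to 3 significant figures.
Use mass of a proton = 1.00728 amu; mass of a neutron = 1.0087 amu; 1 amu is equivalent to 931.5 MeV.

V-51; 8.76 MeV/nucleon

V-51: Σm = 23(1.00728) + 28(1.0087) = 51.41104 amu; Δm = 0.479700 amu; E_B = 446.84 MeV; E_B/A = 8.762 MeV
O-17: Σm = 8(1.00728) + 9(1.0087) = 17.13654 amu; Δm = 0.14184 amu; E_B = 132.12 MeV; E_B/A = 7.772 MeV
V-51 has the higher binding energy per nucleon, so it is the more tightly bound nucleus.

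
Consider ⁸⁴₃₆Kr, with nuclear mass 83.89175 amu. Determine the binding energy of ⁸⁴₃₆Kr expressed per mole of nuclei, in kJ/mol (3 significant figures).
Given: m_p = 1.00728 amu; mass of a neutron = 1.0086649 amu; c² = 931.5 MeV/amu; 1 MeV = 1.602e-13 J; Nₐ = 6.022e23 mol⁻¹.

Total constituent mass: 36 × 1.00728 + 48 × 1.0086649 = 84.6779952 amu
The mass defect is 84.6779952 − 83.89175 = 0.7862452 amu.
E_B = 0.7862452 × 931.5 = 732.387 MeV
Per nucleus in joules: 732.387 MeV × 1.602e-13 J/MeV = 1.1733e-10 J
Per mole: 1.1733e-10 J × 6.022e23 mol⁻¹ = 7.0656e+13 J/mol

7.07e+10 kJ/mol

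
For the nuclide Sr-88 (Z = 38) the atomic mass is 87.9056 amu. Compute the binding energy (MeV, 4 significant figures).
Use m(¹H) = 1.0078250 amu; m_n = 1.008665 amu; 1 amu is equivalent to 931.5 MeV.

768.5 MeV

Total constituent mass: 38 × 1.0078250 + 50 × 1.008665 = 88.7306000 amu
Mass defect Δm = 88.7306000 − 87.9056 = 0.8250000 amu
Converting to energy: 0.8250000 amu × 931.5 MeV/amu = 768.488 MeV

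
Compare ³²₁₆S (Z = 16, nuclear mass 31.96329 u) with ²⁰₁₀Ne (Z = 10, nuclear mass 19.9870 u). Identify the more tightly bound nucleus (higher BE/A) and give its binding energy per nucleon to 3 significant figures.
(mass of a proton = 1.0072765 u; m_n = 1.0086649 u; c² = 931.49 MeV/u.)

³²₁₆S: Σm = 16(1.0072765) + 16(1.0086649) = 32.2550624 u; Δm = 0.2917724 u; E_B = 271.78 MeV; E_B/A = 8.493 MeV
²⁰₁₀Ne: Σm = 10(1.0072765) + 10(1.0086649) = 20.1594140 u; Δm = 0.1724140 u; E_B = 160.60 MeV; E_B/A = 8.030 MeV
³²₁₆S has the higher binding energy per nucleon, so it is the more tightly bound nucleus.

³²₁₆S; 8.49 MeV/nucleon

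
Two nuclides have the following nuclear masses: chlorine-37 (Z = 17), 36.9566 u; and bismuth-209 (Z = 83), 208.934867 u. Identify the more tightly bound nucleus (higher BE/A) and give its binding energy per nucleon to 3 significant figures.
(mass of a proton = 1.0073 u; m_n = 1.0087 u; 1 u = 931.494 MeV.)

chlorine-37: Σm = 17(1.0073) + 20(1.0087) = 37.2981 u; Δm = 0.3415 u; E_B = 318.105 MeV; E_B/A = 8.597 MeV
bismuth-209: Σm = 83(1.0073) + 126(1.0087) = 210.7021 u; Δm = 1.767233 u; E_B = 1646.17 MeV; E_B/A = 7.876 MeV
chlorine-37 has the higher binding energy per nucleon, so it is the more tightly bound nucleus.

chlorine-37; 8.60 MeV/nucleon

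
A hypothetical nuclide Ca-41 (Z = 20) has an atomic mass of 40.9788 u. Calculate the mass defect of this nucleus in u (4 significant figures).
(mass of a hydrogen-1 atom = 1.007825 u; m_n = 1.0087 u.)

0.3604 u

Mass of separated nucleons = 20(1.007825) + 21(1.0087) = 20.156500 + 21.1827 = 41.339200 u
The mass defect is 41.339200 − 40.9788 = 0.360400 u.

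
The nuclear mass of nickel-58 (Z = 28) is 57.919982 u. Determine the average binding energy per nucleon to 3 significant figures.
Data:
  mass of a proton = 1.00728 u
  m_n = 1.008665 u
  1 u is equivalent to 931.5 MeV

8.73 MeV/nucleon

Total constituent mass: 28 × 1.00728 + 30 × 1.008665 = 58.463790 u
Δm = 58.463790 − 57.919982 = 0.543808 u
E_B = 0.543808 × 931.5 = 506.557 MeV
Per nucleon: 506.557 / 58 = 8.734 MeV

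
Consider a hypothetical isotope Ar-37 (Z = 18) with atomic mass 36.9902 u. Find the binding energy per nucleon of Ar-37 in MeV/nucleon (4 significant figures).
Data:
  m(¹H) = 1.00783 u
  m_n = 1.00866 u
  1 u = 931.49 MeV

7.937 MeV/nucleon

The nucleus contains 18 protons and 37 − 18 = 19 neutrons.
Total constituent mass: 18 × 1.00783 + 19 × 1.00866 = 37.30548 u
Mass defect Δm = 37.30548 − 36.9902 = 0.31528 u
Binding energy = Δm·c² = 0.31528 × 931.49 MeV/u = 293.680 MeV
Dividing by A = 37 gives 7.937 MeV per nucleon.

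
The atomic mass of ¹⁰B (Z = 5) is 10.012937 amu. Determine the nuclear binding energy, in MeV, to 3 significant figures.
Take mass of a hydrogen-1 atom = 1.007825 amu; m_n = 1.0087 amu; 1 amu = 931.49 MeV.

64.9 MeV

Total constituent mass: 5 × 1.007825 + 5 × 1.0087 = 10.082625 amu
Δm = 10.082625 − 10.012937 = 0.069688 amu
Binding energy = Δm·c² = 0.069688 × 931.49 MeV/amu = 64.9137 MeV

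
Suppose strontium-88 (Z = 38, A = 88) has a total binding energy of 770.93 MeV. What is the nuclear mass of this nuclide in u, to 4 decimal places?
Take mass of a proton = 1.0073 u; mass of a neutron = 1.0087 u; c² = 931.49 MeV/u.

87.8848 u

Mass defect = 770.93 MeV / (931.49 MeV/u) = 0.827631 u
Constituent mass = 38(1.0073) + 50(1.0087) = 88.7124 u
Nuclear mass = 88.7124 − 0.827631 = 87.884769 u ≈ 87.8848 u (to 4 decimal places)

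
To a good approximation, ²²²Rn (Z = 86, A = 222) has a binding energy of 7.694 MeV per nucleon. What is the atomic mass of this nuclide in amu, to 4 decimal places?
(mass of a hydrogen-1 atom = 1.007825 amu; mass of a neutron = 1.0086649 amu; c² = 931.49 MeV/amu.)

222.0177 amu

Total binding energy = 222 × 7.694 = 1708.068 MeV
Mass defect = 1708.068 MeV / (931.49 MeV/amu) = 1.833694 amu
Constituent mass = 86(1.007825) + 136(1.0086649) = 223.8513764 amu
Atomic mass = 223.8513764 − 1.833694 = 222.0176824 amu ≈ 222.0177 amu (to 4 decimal places)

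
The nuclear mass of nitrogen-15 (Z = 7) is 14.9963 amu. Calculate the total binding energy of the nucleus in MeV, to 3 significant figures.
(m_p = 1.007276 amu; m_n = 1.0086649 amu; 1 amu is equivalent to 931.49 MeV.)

The nucleus contains 7 protons and 15 − 7 = 8 neutrons.
Σm = 7·m_p + 8·m_n = 7.050932 + 8.0693192 = 15.1202512 amu
The mass defect is 15.1202512 − 14.9963 = 0.1239512 amu.
E_B = 0.1239512 × 931.49 = 115.459 MeV

115 MeV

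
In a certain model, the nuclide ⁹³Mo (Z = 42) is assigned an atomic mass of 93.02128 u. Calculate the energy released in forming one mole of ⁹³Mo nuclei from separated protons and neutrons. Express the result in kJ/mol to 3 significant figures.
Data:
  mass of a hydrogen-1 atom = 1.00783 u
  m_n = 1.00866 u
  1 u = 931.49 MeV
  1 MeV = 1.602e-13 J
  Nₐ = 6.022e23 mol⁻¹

The nucleus contains 42 protons and 93 − 42 = 51 neutrons.
Σm = 42·m(¹H) + 51·m_n = 42.32886 + 51.44166 = 93.77052 u
The mass defect is 93.77052 − 93.02128 = 0.74924 u.
Converting to energy: 0.74924 u × 931.49 MeV/u = 697.910 MeV
Per nucleus in joules: 697.910 MeV × 1.602e-13 J/MeV = 1.1181e-10 J
Per mole: 1.1181e-10 J × 6.022e23 mol⁻¹ = 6.7332e+13 J/mol

6.73e+10 kJ/mol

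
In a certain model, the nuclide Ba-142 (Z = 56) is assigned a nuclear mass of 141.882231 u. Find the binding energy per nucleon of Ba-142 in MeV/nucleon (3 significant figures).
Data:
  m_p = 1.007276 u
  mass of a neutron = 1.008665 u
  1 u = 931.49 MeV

The nucleus contains 56 protons and 142 − 56 = 86 neutrons.
Total constituent mass: 56 × 1.007276 + 86 × 1.008665 = 143.152646 u
The mass defect is 143.152646 − 141.882231 = 1.270415 u.
Converting to energy: 1.270415 u × 931.49 MeV/u = 1183.38 MeV
Dividing by A = 142 gives 8.334 MeV per nucleon.

8.33 MeV/nucleon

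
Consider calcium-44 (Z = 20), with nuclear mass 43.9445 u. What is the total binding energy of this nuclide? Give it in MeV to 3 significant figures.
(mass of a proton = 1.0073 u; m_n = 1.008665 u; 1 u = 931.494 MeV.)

381 MeV

The nucleus contains 20 protons and 44 − 20 = 24 neutrons.
Σm = 20·m_p + 24·m_n = 20.1460 + 24.207960 = 44.353960 u
The mass defect is 44.353960 − 43.9445 = 0.409460 u.
Converting to energy: 0.409460 u × 931.494 MeV/u = 381.410 MeV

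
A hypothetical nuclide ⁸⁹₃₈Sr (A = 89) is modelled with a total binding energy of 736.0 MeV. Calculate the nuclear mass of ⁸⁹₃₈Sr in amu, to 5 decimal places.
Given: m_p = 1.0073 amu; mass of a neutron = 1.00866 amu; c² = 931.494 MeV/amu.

88.92893 amu

Mass defect = 736.0 MeV / (931.494 MeV/amu) = 0.7901285 amu
Constituent mass = 38(1.0073) + 51(1.00866) = 89.71906 amu
Nuclear mass = 89.71906 − 0.7901285 = 88.9289315 amu ≈ 88.92893 amu (to 5 decimal places)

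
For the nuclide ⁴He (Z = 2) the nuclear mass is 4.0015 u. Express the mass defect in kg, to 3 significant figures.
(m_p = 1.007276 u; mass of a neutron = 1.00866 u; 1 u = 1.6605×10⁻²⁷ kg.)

5.04e-29 kg

Mass of separated nucleons = 2(1.007276) + 2(1.00866) = 2.014552 + 2.01732 = 4.031872 u
Δm = 4.031872 − 4.0015 = 0.030372 u
In SI units: 0.030372 u × 1.6605×10⁻²⁷ kg/u = 5.0433e-29 kg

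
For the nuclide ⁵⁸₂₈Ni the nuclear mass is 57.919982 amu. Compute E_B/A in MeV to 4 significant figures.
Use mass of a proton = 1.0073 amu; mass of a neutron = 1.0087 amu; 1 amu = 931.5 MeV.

8.760 MeV/nucleon

Σm = 28·m_p + 30·m_n = 28.2044 + 30.2610 = 58.4654 amu
Mass defect Δm = 58.4654 − 57.919982 = 0.545418 amu
Converting to energy: 0.545418 amu × 931.5 MeV/amu = 508.057 MeV
Dividing by A = 58 gives 8.760 MeV per nucleon.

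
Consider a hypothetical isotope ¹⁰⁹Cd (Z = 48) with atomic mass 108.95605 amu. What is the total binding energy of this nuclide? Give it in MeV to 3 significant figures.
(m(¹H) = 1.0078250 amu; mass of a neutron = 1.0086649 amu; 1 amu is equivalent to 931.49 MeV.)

Σm = 48·m(¹H) + 61·m_n = 48.3756000 + 61.5285589 = 109.9041589 amu
Δm = 109.9041589 − 108.95605 = 0.9481089 amu
Binding energy = Δm·c² = 0.9481089 × 931.49 MeV/amu = 883.154 MeV

883 MeV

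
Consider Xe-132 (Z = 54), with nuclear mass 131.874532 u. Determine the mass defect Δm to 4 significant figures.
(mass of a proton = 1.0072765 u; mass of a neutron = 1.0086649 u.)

1.194 u

Σm = 54·m_p + 78·m_n = 54.3929310 + 78.6758622 = 133.0687932 u
The mass defect is 133.0687932 − 131.874532 = 1.1942612 u.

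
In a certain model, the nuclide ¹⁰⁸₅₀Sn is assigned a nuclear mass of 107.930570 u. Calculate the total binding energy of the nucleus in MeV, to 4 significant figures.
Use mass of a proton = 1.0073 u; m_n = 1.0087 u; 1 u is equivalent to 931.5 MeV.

874.7 MeV

With 50 protons and 58 neutrons (A = 108):
Mass of separated nucleons = 50(1.0073) + 58(1.0087) = 50.3650 + 58.5046 = 108.8696 u
The mass defect is 108.8696 − 107.930570 = 0.939030 u.
Binding energy = Δm·c² = 0.939030 × 931.5 MeV/u = 874.706 MeV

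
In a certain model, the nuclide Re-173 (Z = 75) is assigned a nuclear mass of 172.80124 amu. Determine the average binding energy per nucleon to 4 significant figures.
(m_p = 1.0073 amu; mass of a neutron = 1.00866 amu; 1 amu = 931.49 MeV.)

8.588 MeV/nucleon

Mass of separated nucleons = 75(1.0073) + 98(1.00866) = 75.5475 + 98.84868 = 174.39618 amu
Δm = 174.39618 − 172.80124 = 1.59494 amu
E_B = 1.59494 × 931.49 = 1485.67 MeV
Per nucleon: 1485.67 / 173 = 8.588 MeV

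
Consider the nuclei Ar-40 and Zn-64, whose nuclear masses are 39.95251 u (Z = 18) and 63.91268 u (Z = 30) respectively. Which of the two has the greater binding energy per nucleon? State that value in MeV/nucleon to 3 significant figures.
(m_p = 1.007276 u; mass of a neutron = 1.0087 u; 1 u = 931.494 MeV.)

Zn-64; 8.75 MeV/nucleon

Ar-40: Σm = 18(1.007276) + 22(1.0087) = 40.322368 u; Δm = 0.369858 u; E_B = 344.52 MeV; E_B/A = 8.613 MeV
Zn-64: Σm = 30(1.007276) + 34(1.0087) = 64.514080 u; Δm = 0.601400 u; E_B = 560.20 MeV; E_B/A = 8.753 MeV
Zn-64 has the higher binding energy per nucleon, so it is the more tightly bound nucleus.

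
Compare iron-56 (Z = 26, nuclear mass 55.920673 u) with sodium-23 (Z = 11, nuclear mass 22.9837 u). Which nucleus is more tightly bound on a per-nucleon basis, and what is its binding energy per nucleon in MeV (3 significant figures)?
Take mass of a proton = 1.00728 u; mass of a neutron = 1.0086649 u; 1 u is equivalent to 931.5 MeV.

iron-56: Σm = 26(1.00728) + 30(1.0086649) = 56.4492270 u; Δm = 0.5285540 u; E_B = 492.35 MeV; E_B/A = 8.792 MeV
sodium-23: Σm = 11(1.00728) + 12(1.0086649) = 23.1840588 u; Δm = 0.2003588 u; E_B = 186.634 MeV; E_B/A = 8.1145 MeV
iron-56 has the higher binding energy per nucleon, so it is the more tightly bound nucleus.

iron-56; 8.79 MeV/nucleon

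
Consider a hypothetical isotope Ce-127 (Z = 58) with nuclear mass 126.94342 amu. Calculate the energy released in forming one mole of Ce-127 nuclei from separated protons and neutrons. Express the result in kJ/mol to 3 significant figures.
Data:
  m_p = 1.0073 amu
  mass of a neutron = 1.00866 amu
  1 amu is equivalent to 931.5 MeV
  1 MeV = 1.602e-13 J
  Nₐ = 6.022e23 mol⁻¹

Mass of separated nucleons = 58(1.0073) + 69(1.00866) = 58.4234 + 69.59754 = 128.02094 amu
Mass defect Δm = 128.02094 − 126.94342 = 1.07752 amu
Binding energy = Δm·c² = 1.07752 × 931.5 MeV/amu = 1003.71 MeV
Per nucleus in joules: 1003.71 MeV × 1.602e-13 J/MeV = 1.6079e-10 J
Per mole: 1.6079e-10 J × 6.022e23 mol⁻¹ = 9.6828e+13 J/mol

9.68e+10 kJ/mol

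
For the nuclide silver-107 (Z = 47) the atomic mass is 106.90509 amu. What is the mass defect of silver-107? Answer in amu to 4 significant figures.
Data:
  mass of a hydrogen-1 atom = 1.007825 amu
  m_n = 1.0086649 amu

0.9826 amu

Total constituent mass: 47 × 1.007825 + 60 × 1.0086649 = 107.8876690 amu
Δm = 107.8876690 − 106.90509 = 0.9825790 amu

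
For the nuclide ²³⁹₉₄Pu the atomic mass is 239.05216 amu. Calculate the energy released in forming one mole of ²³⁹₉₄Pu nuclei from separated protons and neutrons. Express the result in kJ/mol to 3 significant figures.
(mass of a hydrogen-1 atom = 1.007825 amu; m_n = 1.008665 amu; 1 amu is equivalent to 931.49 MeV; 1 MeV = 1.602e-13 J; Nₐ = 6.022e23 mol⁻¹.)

Total constituent mass: 94 × 1.007825 + 145 × 1.008665 = 240.991975 amu
Δm = 240.991975 − 239.05216 = 1.939815 amu
Converting to energy: 1.939815 amu × 931.49 MeV/amu = 1806.92 MeV
Per nucleus in joules: 1806.92 MeV × 1.602e-13 J/MeV = 2.8947e-10 J
Per mole: 2.8947e-10 J × 6.022e23 mol⁻¹ = 1.7432e+14 J/mol

1.74e+11 kJ/mol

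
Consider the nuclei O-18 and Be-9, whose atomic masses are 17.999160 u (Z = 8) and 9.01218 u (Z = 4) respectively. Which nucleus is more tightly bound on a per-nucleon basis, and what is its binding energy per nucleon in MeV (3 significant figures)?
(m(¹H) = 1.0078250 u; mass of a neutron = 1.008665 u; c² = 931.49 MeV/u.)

O-18: Σm = 8(1.0078250) + 10(1.008665) = 18.1492500 u; Δm = 0.1500900 u; E_B = 139.81 MeV; E_B/A = 7.767 MeV
Be-9: Σm = 4(1.0078250) + 5(1.008665) = 9.0746250 u; Δm = 0.0624450 u; E_B = 58.167 MeV; E_B/A = 6.463 MeV
O-18 has the higher binding energy per nucleon, so it is the more tightly bound nucleus.

O-18; 7.77 MeV/nucleon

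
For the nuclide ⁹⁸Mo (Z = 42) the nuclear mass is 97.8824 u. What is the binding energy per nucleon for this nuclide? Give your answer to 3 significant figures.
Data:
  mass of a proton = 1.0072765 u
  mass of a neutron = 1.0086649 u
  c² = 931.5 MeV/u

8.63 MeV/nucleon

The nucleus contains 42 protons and 98 − 42 = 56 neutrons.
Mass of separated nucleons = 42(1.0072765) + 56(1.0086649) = 42.3056130 + 56.4852344 = 98.7908474 u
Mass defect Δm = 98.7908474 − 97.8824 = 0.9084474 u
Binding energy = Δm·c² = 0.9084474 × 931.5 MeV/u = 846.219 MeV
BE/A = 846.219 MeV / 98 = 8.6349 MeV/nucleon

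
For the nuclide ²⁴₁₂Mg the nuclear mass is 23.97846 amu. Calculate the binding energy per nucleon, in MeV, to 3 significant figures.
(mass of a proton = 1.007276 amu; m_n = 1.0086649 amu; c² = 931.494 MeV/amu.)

8.26 MeV/nucleon

Z = 12, so N = A − Z = 24 − 12 = 12.
Total constituent mass: 12 × 1.007276 + 12 × 1.0086649 = 24.1912908 amu
The mass defect is 24.1912908 − 23.97846 = 0.2128308 amu.
Binding energy = Δm·c² = 0.2128308 × 931.494 MeV/amu = 198.251 MeV
Per nucleon: 198.251 / 24 = 8.260 MeV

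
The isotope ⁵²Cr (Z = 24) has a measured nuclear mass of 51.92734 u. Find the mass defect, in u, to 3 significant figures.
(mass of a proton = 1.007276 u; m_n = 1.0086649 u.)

0.490 u

The nucleus contains 24 protons and 52 − 24 = 28 neutrons.
Σm = 24·m_p + 28·m_n = 24.174624 + 28.2426172 = 52.4172412 u
Δm = 52.4172412 − 51.92734 = 0.4899012 u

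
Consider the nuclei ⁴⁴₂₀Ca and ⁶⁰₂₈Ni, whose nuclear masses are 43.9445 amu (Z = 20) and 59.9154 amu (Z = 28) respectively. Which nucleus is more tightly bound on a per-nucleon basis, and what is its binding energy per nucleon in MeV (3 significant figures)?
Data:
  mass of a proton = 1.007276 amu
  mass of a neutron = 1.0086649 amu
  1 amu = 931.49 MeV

⁶⁰₂₈Ni; 8.78 MeV/nucleon

⁴⁴₂₀Ca: Σm = 20(1.007276) + 24(1.0086649) = 44.3534776 amu; Δm = 0.4089776 amu; E_B = 380.96 MeV; E_B/A = 8.658 MeV
⁶⁰₂₈Ni: Σm = 28(1.007276) + 32(1.0086649) = 60.4810048 amu; Δm = 0.5656048 amu; E_B = 526.86 MeV; E_B/A = 8.781 MeV
⁶⁰₂₈Ni has the higher binding energy per nucleon, so it is the more tightly bound nucleus.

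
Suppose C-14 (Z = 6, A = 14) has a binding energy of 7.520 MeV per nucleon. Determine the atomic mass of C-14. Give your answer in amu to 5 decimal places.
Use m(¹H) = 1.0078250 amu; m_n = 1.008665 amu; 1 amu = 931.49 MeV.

Total binding energy = 14 × 7.520 = 105.280 MeV
Mass defect = 105.280 MeV / (931.49 MeV/amu) = 0.1130232 amu
Constituent mass = 6(1.0078250) + 8(1.008665) = 14.1162700 amu
Atomic mass = 14.1162700 − 0.1130232 = 14.0032468 amu ≈ 14.00325 amu (to 5 decimal places)

14.00325 amu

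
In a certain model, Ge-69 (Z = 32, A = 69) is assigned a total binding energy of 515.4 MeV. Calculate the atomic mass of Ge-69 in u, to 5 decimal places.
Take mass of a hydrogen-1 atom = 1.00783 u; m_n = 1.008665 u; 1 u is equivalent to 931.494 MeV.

69.01786 u

Mass defect = 515.4 MeV / (931.494 MeV/u) = 0.5533047 u
Constituent mass = 32(1.00783) + 37(1.008665) = 69.571165 u
Atomic mass = 69.571165 − 0.5533047 = 69.0178603 u ≈ 69.01786 u (to 5 decimal places)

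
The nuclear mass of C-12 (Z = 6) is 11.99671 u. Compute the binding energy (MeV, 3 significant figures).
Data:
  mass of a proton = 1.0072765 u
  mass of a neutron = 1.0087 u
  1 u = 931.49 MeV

Σm = 6·m_p + 6·m_n = 6.0436590 + 6.0522 = 12.0958590 u
Mass defect Δm = 12.0958590 − 11.99671 = 0.0991490 u
E_B = 0.0991490 × 931.49 = 92.3563 MeV

92.4 MeV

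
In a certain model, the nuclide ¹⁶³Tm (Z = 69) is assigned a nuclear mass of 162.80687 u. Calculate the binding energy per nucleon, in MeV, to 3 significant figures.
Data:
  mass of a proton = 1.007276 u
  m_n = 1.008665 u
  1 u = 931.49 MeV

Total constituent mass: 69 × 1.007276 + 94 × 1.008665 = 164.316554 u
Mass defect Δm = 164.316554 − 162.80687 = 1.509684 u
Binding energy = Δm·c² = 1.509684 × 931.49 MeV/u = 1406.26 MeV
Dividing by A = 163 gives 8.627 MeV per nucleon.

8.63 MeV/nucleon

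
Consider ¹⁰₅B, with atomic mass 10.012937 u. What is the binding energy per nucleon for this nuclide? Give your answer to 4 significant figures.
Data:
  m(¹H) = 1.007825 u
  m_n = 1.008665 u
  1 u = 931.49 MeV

Total constituent mass: 5 × 1.007825 + 5 × 1.008665 = 10.082450 u
The mass defect is 10.082450 − 10.012937 = 0.069513 u.
E_B = 0.069513 × 931.49 = 64.7507 MeV
Dividing by A = 10 gives 6.475 MeV per nucleon.

6.475 MeV/nucleon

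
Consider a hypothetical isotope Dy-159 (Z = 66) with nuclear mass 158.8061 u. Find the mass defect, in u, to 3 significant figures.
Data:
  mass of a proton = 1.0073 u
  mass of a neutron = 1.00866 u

1.48 u

Mass of separated nucleons = 66(1.0073) + 93(1.00866) = 66.4818 + 93.80538 = 160.28718 u
Δm = 160.28718 − 158.8061 = 1.48108 u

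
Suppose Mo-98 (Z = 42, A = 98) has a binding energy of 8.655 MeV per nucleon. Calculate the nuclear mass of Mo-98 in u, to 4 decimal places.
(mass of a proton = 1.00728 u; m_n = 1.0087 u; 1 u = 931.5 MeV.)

Total binding energy = 98 × 8.655 = 848.190 MeV
Mass defect = 848.190 MeV / (931.5 MeV/u) = 0.910564 u
Constituent mass = 42(1.00728) + 56(1.0087) = 98.79296 u
Nuclear mass = 98.79296 − 0.910564 = 97.882396 u ≈ 97.8824 u (to 4 decimal places)

97.8824 u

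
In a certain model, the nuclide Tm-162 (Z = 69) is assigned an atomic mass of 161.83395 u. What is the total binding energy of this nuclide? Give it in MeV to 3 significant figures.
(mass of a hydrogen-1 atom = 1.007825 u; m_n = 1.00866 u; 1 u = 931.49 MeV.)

1410 MeV

With 69 protons and 93 neutrons (A = 162):
Total constituent mass: 69 × 1.007825 + 93 × 1.00866 = 163.345305 u
Mass defect Δm = 163.345305 − 161.83395 = 1.511355 u
Binding energy = Δm·c² = 1.511355 × 931.49 MeV/u = 1407.81 MeV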